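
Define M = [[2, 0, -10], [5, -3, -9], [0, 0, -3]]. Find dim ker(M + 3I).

1

M + 3I = [[5, 0, -10], [5, 0, -9], [0, 0, 0]].
This matrix has rank 2, so its null space has dimension 3 − 2 = 1.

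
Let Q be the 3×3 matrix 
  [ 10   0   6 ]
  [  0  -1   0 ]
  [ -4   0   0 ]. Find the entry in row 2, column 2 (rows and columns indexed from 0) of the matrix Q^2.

Characteristic polynomial: μ^3 - 9μ^2 + 14μ + 24 = (μ - 6)(μ - 4)(μ + 1), so the eigenvalues are -1, 4, 6.
μ=4: eigenvector (1, 0, -1).
μ=-1: eigenvector (0, 1, 0).
μ=6: eigenvector (3, 0, -2).
P = [[1, 0, 3], [0, 1, 0], [-1, 0, -2]], D = diag(4, -1, 6), P⁻¹ = [[-2, 0, -3], [0, 1, 0], [1, 0, 1]].
Q² = P·diag(16, 1, 36)·P⁻¹ = [[76, 0, 60], [0, 1, 0], [-40, 0, -24]].
The requested entry is -24.

-24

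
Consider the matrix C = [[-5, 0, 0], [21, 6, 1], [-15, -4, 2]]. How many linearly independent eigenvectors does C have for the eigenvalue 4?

C − 4I = [[-9, 0, 0], [21, 2, 1], [-15, -4, -2]].
This matrix has rank 2, so its null space has dimension 3 − 2 = 1.

1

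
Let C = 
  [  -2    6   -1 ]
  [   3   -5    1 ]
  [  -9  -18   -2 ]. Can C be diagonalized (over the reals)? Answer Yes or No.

Characteristic polynomial: p(μ) = μ^3 + 9μ^2 + 15μ - 25 = (μ - 1)(μ + 5)^2.
μ = -5 has algebraic multiplicity 2; rank(C + 5I) = 2, so geometric multiplicity = 1.
Geometric multiplicity < algebraic multiplicity, so C is not diagonalizable.

No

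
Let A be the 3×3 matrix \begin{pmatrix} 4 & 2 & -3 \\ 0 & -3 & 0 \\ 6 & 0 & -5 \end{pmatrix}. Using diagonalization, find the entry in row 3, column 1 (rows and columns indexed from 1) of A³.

Characteristic polynomial: μ^3 + 4μ^2 + μ - 6 = (μ - 1)(μ + 2)(μ + 3), so the eigenvalues are -3, -2, 1.
μ=-2: eigenvector (1, 0, 2).
μ=-3: eigenvector (1, 1, 3).
μ=1: eigenvector (-1, 0, -1).
P = [[1, 1, -1], [0, 1, 0], [2, 3, -1]], D = diag(-2, -3, 1), P⁻¹ = [[-1, -2, 1], [0, 1, 0], [-2, -1, 1]].
A³ = P·diag(-8, -27, 1)·P⁻¹ = [[10, -10, -9], [0, -27, 0], [18, -48, -17]].
The requested entry is 18.

18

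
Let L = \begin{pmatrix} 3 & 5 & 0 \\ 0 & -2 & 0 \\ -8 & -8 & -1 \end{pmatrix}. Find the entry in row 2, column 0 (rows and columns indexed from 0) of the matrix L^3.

-56

Characteristic polynomial: λ^3 - 7λ - 6 = (λ - 3)(λ + 1)(λ + 2), so the eigenvalues are -2, -1, 3.
λ=3: eigenvector (1, 0, -2).
λ=-2: eigenvector (-1, 1, 0).
λ=-1: eigenvector (0, 0, 1).
P = [[1, -1, 0], [0, 1, 0], [-2, 0, 1]], D = diag(3, -2, -1), P⁻¹ = [[1, 1, 0], [0, 1, 0], [2, 2, 1]].
L³ = P·diag(27, -8, -1)·P⁻¹ = [[27, 35, 0], [0, -8, 0], [-56, -56, -1]].
The requested entry is -56.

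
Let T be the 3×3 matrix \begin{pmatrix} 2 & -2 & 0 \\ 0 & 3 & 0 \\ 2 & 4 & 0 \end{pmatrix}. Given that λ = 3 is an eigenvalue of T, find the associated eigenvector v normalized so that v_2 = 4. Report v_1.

T − 3I = [[-1, -2, 0], [0, 0, 0], [2, 4, -3]].
Solving (T − 3I)v = 0 gives the eigenspace spanned by (-8, 4, 0).
With v_2 = 4, v = (-8, 4, 0), so v_1 = -8.

-8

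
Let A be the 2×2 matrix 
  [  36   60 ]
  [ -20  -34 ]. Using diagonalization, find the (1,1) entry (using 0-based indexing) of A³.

Characteristic polynomial: s^2 - 2s - 24 = (s - 6)(s + 4), so the eigenvalues are -4, 6.
s=-4: eigenvector (-3, 2).
s=6: eigenvector (-2, 1).
P = [[-3, -2], [2, 1]], D = diag(-4, 6), P⁻¹ = [[1, 2], [-2, -3]].
A³ = P·diag(-64, 216)·P⁻¹ = [[1056, 1680], [-560, -904]].
The requested entry is -904.

-904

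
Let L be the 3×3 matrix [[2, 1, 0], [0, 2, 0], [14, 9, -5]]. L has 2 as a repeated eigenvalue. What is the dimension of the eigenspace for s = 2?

1

L − 2I = [[0, 1, 0], [0, 0, 0], [14, 9, -7]].
This matrix has rank 2, so its null space has dimension 3 − 2 = 1.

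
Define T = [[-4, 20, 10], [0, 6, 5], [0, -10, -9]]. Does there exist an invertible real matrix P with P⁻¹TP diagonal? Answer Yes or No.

Yes

Characteristic polynomial: p(μ) = μ^3 + 7μ^2 + 8μ - 16 = (μ - 1)(μ + 4)^2.
μ = -4 has algebraic multiplicity 2; rank(T + 4I) = 1, so geometric multiplicity = 2.
Every eigenvalue has geometric = algebraic multiplicity, so T is diagonalizable.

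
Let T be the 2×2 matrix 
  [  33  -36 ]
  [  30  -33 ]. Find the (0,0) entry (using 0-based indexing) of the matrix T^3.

Characteristic polynomial: μ^2 - 9 = (μ - 3)(μ + 3), so the eigenvalues are -3, 3.
μ=-3: eigenvector (1, 1).
μ=3: eigenvector (-6, -5).
P = [[1, -6], [1, -5]], D = diag(-3, 3), P⁻¹ = [[-5, 6], [-1, 1]].
T³ = P·diag(-27, 27)·P⁻¹ = [[297, -324], [270, -297]].
The requested entry is 297.

297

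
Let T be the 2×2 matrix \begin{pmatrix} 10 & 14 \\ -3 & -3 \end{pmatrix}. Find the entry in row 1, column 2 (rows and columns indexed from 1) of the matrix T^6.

47138

Characteristic polynomial: s^2 - 7s + 12 = (s - 4)(s - 3), so the eigenvalues are 3, 4.
s=4: eigenvector (7, -3).
s=3: eigenvector (-2, 1).
P = [[7, -2], [-3, 1]], D = diag(4, 3), P⁻¹ = [[1, 2], [3, 7]].
T⁶ = P·diag(4096, 729)·P⁻¹ = [[24298, 47138], [-10101, -19473]].
The requested entry is 47138.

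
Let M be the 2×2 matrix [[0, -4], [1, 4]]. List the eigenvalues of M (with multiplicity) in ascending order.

2, 2

Characteristic polynomial: p(t) = t^2 - 4t + 4 = (t - 2)^2.
Roots (with multiplicity): 2, 2.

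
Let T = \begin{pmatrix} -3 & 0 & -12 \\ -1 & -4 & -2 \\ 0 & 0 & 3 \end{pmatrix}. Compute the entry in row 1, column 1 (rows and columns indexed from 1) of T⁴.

81

Characteristic polynomial: μ^3 + 4μ^2 - 9μ - 36 = (μ - 3)(μ + 3)(μ + 4), so the eigenvalues are -4, -3, 3.
μ=-3: eigenvector (1, -1, 0).
μ=3: eigenvector (-2, 0, 1).
μ=-4: eigenvector (0, 1, 0).
P = [[1, -2, 0], [-1, 0, 1], [0, 1, 0]], D = diag(-3, 3, -4), P⁻¹ = [[1, 0, 2], [0, 0, 1], [1, 1, 2]].
T⁴ = P·diag(81, 81, 256)·P⁻¹ = [[81, 0, 0], [175, 256, 350], [0, 0, 81]].
The requested entry is 81.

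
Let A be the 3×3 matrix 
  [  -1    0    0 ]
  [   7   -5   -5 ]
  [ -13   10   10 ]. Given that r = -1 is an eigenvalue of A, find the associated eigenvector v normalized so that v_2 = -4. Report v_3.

A + 1I = [[0, 0, 0], [7, -4, -5], [-13, 10, 11]].
Solving (A + 1I)v = 0 gives the eigenspace spanned by (2, -4, 6).
With v_2 = -4, v = (2, -4, 6), so v_3 = 6.

6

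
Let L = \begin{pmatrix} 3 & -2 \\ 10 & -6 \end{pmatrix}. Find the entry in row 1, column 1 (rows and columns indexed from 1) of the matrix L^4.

Characteristic polynomial: r^2 + 3r + 2 = (r + 1)(r + 2), so the eigenvalues are -2, -1.
r=-2: eigenvector (2, 5).
r=-1: eigenvector (1, 2).
P = [[2, 1], [5, 2]], D = diag(-2, -1), P⁻¹ = [[-2, 1], [5, -2]].
L⁴ = P·diag(16, 1)·P⁻¹ = [[-59, 30], [-150, 76]].
The requested entry is -59.

-59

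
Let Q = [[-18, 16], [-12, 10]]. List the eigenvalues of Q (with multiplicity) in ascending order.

Characteristic polynomial: p(r) = r^2 + 8r + 12 = (r + 2)(r + 6).
Roots (with multiplicity): -6, -2.

-6, -2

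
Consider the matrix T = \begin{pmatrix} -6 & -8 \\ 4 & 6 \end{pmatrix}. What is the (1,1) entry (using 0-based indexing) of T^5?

Characteristic polynomial: λ^2 - 4 = (λ - 2)(λ + 2), so the eigenvalues are -2, 2.
λ=-2: eigenvector (2, -1).
λ=2: eigenvector (-1, 1).
P = [[2, -1], [-1, 1]], D = diag(-2, 2), P⁻¹ = [[1, 1], [1, 2]].
T⁵ = P·diag(-32, 32)·P⁻¹ = [[-96, -128], [64, 96]].
The requested entry is 96.

96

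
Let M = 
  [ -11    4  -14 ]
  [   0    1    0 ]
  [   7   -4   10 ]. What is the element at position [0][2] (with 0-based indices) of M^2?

Characteristic polynomial: t^3 - 13t + 12 = (t - 3)(t - 1)(t + 4), so the eigenvalues are -4, 1, 3.
t=1: eigenvector (-2, 1, 2).
t=3: eigenvector (1, 0, -1).
t=-4: eigenvector (2, 0, -1).
P = [[-2, 1, 2], [1, 0, 0], [2, -1, -1]], D = diag(1, 3, -4), P⁻¹ = [[0, 1, 0], [-1, 2, -2], [1, 0, 1]].
M² = P·diag(1, 9, 16)·P⁻¹ = [[23, 16, 14], [0, 1, 0], [-7, -16, 2]].
The requested entry is 14.

14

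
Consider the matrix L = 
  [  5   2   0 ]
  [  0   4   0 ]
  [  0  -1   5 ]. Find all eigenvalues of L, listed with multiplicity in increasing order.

4, 5, 5

Characteristic polynomial: p(s) = s^3 - 14s^2 + 65s - 100 = (s - 5)^2(s - 4).
Roots (with multiplicity): 4, 5, 5.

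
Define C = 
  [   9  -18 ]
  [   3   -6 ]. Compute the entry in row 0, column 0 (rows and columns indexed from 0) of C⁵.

729

Characteristic polynomial: λ^2 - 3λ = λ(λ - 3), so the eigenvalues are 0, 3.
λ=3: eigenvector (3, 1).
λ=0: eigenvector (2, 1).
P = [[3, 2], [1, 1]], D = diag(3, 0), P⁻¹ = [[1, -2], [-1, 3]].
C⁵ = P·diag(243, 0)·P⁻¹ = [[729, -1458], [243, -486]].
The requested entry is 729.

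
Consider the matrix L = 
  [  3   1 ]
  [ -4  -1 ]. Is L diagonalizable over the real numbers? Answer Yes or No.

No

Characteristic polynomial: p(t) = t^2 - 2t + 1 = (t - 1)^2.
t = 1 has algebraic multiplicity 2; rank(L − 1I) = 1, so geometric multiplicity = 1.
Geometric multiplicity < algebraic multiplicity, so L is not diagonalizable.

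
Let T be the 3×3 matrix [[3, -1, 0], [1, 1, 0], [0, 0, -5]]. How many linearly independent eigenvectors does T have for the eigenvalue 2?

T − 2I = [[1, -1, 0], [1, -1, 0], [0, 0, -7]].
This matrix has rank 2, so its null space has dimension 3 − 2 = 1.

1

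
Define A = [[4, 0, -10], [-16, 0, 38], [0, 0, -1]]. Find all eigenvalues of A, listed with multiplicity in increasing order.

-1, 0, 4

Characteristic polynomial: p(t) = t^3 - 3t^2 - 4t = t(t - 4)(t + 1).
Roots (with multiplicity): -1, 0, 4.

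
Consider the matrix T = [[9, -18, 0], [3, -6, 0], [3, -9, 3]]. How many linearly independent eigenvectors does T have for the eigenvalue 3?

2

T − 3I = [[6, -18, 0], [3, -9, 0], [3, -9, 0]].
This matrix has rank 1, so its null space has dimension 3 − 1 = 2.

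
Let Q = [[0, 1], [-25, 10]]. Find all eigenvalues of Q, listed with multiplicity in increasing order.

5, 5

Characteristic polynomial: p(λ) = λ^2 - 10λ + 25 = (λ - 5)^2.
Roots (with multiplicity): 5, 5.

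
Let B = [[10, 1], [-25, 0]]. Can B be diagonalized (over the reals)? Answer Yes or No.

No

Characteristic polynomial: p(μ) = μ^2 - 10μ + 25 = (μ - 5)^2.
μ = 5 has algebraic multiplicity 2; rank(B − 5I) = 1, so geometric multiplicity = 1.
Geometric multiplicity < algebraic multiplicity, so B is not diagonalizable.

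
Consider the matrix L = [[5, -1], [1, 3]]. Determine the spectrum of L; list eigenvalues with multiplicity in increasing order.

Characteristic polynomial: p(μ) = μ^2 - 8μ + 16 = (μ - 4)^2.
Roots (with multiplicity): 4, 4.

4, 4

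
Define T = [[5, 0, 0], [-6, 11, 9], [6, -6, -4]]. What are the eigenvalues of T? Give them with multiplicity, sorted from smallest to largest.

2, 5, 5

Characteristic polynomial: p(r) = r^3 - 12r^2 + 45r - 50 = (r - 5)^2(r - 2).
Roots (with multiplicity): 2, 5, 5.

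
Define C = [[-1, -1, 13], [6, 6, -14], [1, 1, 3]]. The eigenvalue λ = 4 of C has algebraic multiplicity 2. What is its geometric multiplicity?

1

C − 4I = [[-5, -1, 13], [6, 2, -14], [1, 1, -1]].
This matrix has rank 2, so its null space has dimension 3 − 2 = 1.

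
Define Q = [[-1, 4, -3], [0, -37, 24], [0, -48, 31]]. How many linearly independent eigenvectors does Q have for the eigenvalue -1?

1

Q + 1I = [[0, 4, -3], [0, -36, 24], [0, -48, 32]].
This matrix has rank 2, so its null space has dimension 3 − 2 = 1.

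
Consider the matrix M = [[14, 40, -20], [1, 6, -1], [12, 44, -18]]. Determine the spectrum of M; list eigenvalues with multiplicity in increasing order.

-6, 4, 4

Characteristic polynomial: p(s) = s^3 - 2s^2 - 32s + 96 = (s - 4)^2(s + 6).
Roots (with multiplicity): -6, 4, 4.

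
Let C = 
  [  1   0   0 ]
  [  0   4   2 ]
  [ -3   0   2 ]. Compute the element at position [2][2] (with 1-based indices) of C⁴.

Characteristic polynomial: μ^3 - 7μ^2 + 14μ - 8 = (μ - 4)(μ - 2)(μ - 1), so the eigenvalues are 1, 2, 4.
μ=1: eigenvector (1, -2, 3).
μ=4: eigenvector (0, 1, 0).
μ=2: eigenvector (0, -1, 1).
P = [[1, 0, 0], [-2, 1, -1], [3, 0, 1]], D = diag(1, 4, 2), P⁻¹ = [[1, 0, 0], [-1, 1, 1], [-3, 0, 1]].
C⁴ = P·diag(1, 256, 16)·P⁻¹ = [[1, 0, 0], [-210, 256, 240], [-45, 0, 16]].
The requested entry is 256.

256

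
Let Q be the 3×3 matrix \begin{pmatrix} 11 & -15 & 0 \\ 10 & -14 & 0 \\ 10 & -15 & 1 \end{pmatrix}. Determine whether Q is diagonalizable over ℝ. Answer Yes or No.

Yes

Characteristic polynomial: p(s) = s^3 + 2s^2 - 7s + 4 = (s - 1)^2(s + 4).
s = 1 has algebraic multiplicity 2; rank(Q − 1I) = 1, so geometric multiplicity = 2.
Every eigenvalue has geometric = algebraic multiplicity, so Q is diagonalizable.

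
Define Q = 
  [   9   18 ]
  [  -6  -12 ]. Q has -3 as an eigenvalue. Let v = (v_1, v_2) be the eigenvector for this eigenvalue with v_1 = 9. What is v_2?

Q + 3I = [[12, 18], [-6, -9]].
Solving (Q + 3I)v = 0 gives the eigenspace spanned by (9, -6).
With v_1 = 9, v = (9, -6), so v_2 = -6.

-6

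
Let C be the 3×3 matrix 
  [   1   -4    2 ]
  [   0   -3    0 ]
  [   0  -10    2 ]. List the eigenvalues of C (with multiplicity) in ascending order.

-3, 1, 2

Characteristic polynomial: p(t) = t^3 - 7t + 6 = (t - 2)(t - 1)(t + 3).
Roots (with multiplicity): -3, 1, 2.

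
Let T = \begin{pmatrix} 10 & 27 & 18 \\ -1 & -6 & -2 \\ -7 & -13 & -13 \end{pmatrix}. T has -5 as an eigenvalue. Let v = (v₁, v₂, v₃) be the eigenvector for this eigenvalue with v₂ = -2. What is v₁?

6

T + 5I = [[15, 27, 18], [-1, -1, -2], [-7, -13, -8]].
Solving (T + 5I)v = 0 gives the eigenspace spanned by (6, -2, -2).
With v₂ = -2, v = (6, -2, -2), so v₁ = 6.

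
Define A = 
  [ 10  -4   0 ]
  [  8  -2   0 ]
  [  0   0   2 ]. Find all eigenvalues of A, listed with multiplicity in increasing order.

2, 2, 6

Characteristic polynomial: p(t) = t^3 - 10t^2 + 28t - 24 = (t - 6)(t - 2)^2.
Roots (with multiplicity): 2, 2, 6.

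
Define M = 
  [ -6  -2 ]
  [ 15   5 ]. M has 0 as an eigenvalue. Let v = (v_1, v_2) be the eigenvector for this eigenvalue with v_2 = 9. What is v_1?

-3

M = [[-6, -2], [15, 5]].
Solving (M)v = 0 gives the eigenspace spanned by (-3, 9).
With v_2 = 9, v = (-3, 9), so v_1 = -3.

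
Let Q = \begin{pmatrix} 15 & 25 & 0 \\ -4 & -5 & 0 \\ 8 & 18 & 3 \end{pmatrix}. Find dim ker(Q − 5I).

Q − 5I = [[10, 25, 0], [-4, -10, 0], [8, 18, -2]].
This matrix has rank 2, so its null space has dimension 3 − 2 = 1.

1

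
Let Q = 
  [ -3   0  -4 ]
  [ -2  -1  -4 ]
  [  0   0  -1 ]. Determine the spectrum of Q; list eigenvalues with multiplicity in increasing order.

-3, -1, -1

Characteristic polynomial: p(μ) = μ^3 + 5μ^2 + 7μ + 3 = (μ + 1)^2(μ + 3).
Roots (with multiplicity): -3, -1, -1.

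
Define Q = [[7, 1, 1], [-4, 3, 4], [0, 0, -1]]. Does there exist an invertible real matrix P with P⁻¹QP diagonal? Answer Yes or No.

Characteristic polynomial: p(s) = s^3 - 9s^2 + 15s + 25 = (s - 5)^2(s + 1).
s = 5 has algebraic multiplicity 2; rank(Q − 5I) = 2, so geometric multiplicity = 1.
Geometric multiplicity < algebraic multiplicity, so Q is not diagonalizable.

No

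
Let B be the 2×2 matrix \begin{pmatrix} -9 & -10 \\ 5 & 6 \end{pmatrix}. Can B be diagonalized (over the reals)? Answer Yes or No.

Yes

Characteristic polynomial: p(s) = s^2 + 3s - 4 = (s - 1)(s + 4).
All 2 eigenvalues are distinct, so B is diagonalizable.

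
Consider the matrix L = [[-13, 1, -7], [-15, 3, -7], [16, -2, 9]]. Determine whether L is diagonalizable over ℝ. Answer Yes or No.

Characteristic polynomial: p(μ) = μ^3 + μ^2 - 16μ + 20 = (μ - 2)^2(μ + 5).
μ = 2 has algebraic multiplicity 2; rank(L − 2I) = 2, so geometric multiplicity = 1.
Geometric multiplicity < algebraic multiplicity, so L is not diagonalizable.

No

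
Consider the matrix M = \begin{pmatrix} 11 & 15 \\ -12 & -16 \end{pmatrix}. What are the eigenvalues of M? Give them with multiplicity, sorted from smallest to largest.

Characteristic polynomial: p(s) = s^2 + 5s + 4 = (s + 1)(s + 4).
Roots (with multiplicity): -4, -1.

-4, -1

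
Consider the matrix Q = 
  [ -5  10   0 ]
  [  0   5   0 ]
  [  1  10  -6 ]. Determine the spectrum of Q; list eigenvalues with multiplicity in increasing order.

Characteristic polynomial: p(s) = s^3 + 6s^2 - 25s - 150 = (s - 5)(s + 5)(s + 6).
Roots (with multiplicity): -6, -5, 5.

-6, -5, 5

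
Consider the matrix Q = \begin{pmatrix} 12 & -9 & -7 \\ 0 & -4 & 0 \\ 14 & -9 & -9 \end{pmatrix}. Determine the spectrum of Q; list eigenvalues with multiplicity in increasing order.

Characteristic polynomial: p(λ) = λ^3 + λ^2 - 22λ - 40 = (λ - 5)(λ + 2)(λ + 4).
Roots (with multiplicity): -4, -2, 5.

-4, -2, 5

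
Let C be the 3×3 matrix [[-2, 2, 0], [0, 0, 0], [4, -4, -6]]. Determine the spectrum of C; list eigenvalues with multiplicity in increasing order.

Characteristic polynomial: p(t) = t^3 + 8t^2 + 12t = t(t + 2)(t + 6).
Roots (with multiplicity): -6, -2, 0.

-6, -2, 0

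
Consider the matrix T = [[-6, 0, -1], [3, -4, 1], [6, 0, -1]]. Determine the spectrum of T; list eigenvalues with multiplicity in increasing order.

-4, -4, -3

Characteristic polynomial: p(μ) = μ^3 + 11μ^2 + 40μ + 48 = (μ + 3)(μ + 4)^2.
Roots (with multiplicity): -4, -4, -3.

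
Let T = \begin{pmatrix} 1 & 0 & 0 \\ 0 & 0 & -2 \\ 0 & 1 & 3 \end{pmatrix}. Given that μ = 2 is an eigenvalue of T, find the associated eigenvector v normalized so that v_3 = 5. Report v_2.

-5

T − 2I = [[-1, 0, 0], [0, -2, -2], [0, 1, 1]].
Solving (T − 2I)v = 0 gives the eigenspace spanned by (0, -5, 5).
With v_3 = 5, v = (0, -5, 5), so v_2 = -5.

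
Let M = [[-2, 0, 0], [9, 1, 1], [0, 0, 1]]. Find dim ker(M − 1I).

M − 1I = [[-3, 0, 0], [9, 0, 1], [0, 0, 0]].
This matrix has rank 2, so its null space has dimension 3 − 2 = 1.

1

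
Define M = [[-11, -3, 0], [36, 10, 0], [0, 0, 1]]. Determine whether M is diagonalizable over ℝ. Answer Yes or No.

Characteristic polynomial: p(t) = t^3 - 3t + 2 = (t - 1)^2(t + 2).
t = 1 has algebraic multiplicity 2; rank(M − 1I) = 1, so geometric multiplicity = 2.
Every eigenvalue has geometric = algebraic multiplicity, so M is diagonalizable.

Yes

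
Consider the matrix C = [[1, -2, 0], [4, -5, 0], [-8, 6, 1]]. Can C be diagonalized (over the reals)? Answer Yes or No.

Yes

Characteristic polynomial: p(t) = t^3 + 3t^2 - t - 3 = (t - 1)(t + 1)(t + 3).
All 3 eigenvalues are distinct, so C is diagonalizable.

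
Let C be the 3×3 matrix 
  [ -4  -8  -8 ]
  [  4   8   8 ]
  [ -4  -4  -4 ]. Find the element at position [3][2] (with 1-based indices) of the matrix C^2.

Characteristic polynomial: λ^3 - 16λ = λ(λ - 4)(λ + 4), so the eigenvalues are -4, 0, 4.
λ=-4: eigenvector (1, -1, 1).
λ=4: eigenvector (-1, 1, 0).
λ=0: eigenvector (0, -1, 1).
P = [[1, -1, 0], [-1, 1, -1], [1, 0, 1]], D = diag(-4, 4, 0), P⁻¹ = [[1, 1, 1], [0, 1, 1], [-1, -1, 0]].
C² = P·diag(16, 16, 0)·P⁻¹ = [[16, 0, 0], [-16, 0, 0], [16, 16, 16]].
The requested entry is 16.

16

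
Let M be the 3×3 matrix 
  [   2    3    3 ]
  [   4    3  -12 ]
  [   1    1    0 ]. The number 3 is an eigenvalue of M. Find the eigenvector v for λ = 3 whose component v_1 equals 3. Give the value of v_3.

M − 3I = [[-1, 3, 3], [4, 0, -12], [1, 1, -3]].
Solving (M − 3I)v = 0 gives the eigenspace spanned by (3, 0, 1).
With v_1 = 3, v = (3, 0, 1), so v_3 = 1.

1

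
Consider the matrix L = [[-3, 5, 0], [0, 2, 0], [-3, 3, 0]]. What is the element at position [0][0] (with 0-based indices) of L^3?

-27

Characteristic polynomial: s^3 + s^2 - 6s = s(s - 2)(s + 3), so the eigenvalues are -3, 0, 2.
s=-3: eigenvector (1, 0, 1).
s=2: eigenvector (1, 1, 0).
s=0: eigenvector (0, 0, 1).
P = [[1, 1, 0], [0, 1, 0], [1, 0, 1]], D = diag(-3, 2, 0), P⁻¹ = [[1, -1, 0], [0, 1, 0], [-1, 1, 1]].
L³ = P·diag(-27, 8, 0)·P⁻¹ = [[-27, 35, 0], [0, 8, 0], [-27, 27, 0]].
The requested entry is -27.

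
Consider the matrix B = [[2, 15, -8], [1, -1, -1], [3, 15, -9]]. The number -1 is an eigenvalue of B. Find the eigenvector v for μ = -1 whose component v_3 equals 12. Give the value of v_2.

B + 1I = [[3, 15, -8], [1, 0, -1], [3, 15, -8]].
Solving (B + 1I)v = 0 gives the eigenspace spanned by (12, 4, 12).
With v_3 = 12, v = (12, 4, 12), so v_2 = 4.

4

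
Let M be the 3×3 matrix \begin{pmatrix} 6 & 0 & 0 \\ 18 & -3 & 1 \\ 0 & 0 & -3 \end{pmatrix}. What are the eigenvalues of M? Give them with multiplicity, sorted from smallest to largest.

-3, -3, 6

Characteristic polynomial: p(μ) = μ^3 - 27μ - 54 = (μ - 6)(μ + 3)^2.
Roots (with multiplicity): -3, -3, 6.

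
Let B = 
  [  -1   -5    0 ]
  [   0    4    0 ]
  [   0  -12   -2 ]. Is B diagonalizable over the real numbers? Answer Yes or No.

Yes

Characteristic polynomial: p(s) = s^3 - s^2 - 10s - 8 = (s - 4)(s + 1)(s + 2).
All 3 eigenvalues are distinct, so B is diagonalizable.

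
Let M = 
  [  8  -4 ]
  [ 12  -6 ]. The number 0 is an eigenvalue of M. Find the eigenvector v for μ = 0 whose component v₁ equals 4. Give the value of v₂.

M = [[8, -4], [12, -6]].
Solving (M)v = 0 gives the eigenspace spanned by (4, 8).
With v₁ = 4, v = (4, 8), so v₂ = 8.

8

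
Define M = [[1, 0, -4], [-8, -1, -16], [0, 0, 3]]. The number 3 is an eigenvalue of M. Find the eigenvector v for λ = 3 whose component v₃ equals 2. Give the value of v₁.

M − 3I = [[-2, 0, -4], [-8, -4, -16], [0, 0, 0]].
Solving (M − 3I)v = 0 gives the eigenspace spanned by (-4, 0, 2).
With v₃ = 2, v = (-4, 0, 2), so v₁ = -4.

-4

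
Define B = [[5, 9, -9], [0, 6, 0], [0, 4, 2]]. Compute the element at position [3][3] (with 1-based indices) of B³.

8

Characteristic polynomial: s^3 - 13s^2 + 52s - 60 = (s - 6)(s - 5)(s - 2), so the eigenvalues are 2, 5, 6.
s=5: eigenvector (1, 0, 0).
s=6: eigenvector (0, 1, 1).
s=2: eigenvector (3, 0, 1).
P = [[1, 0, 3], [0, 1, 0], [0, 1, 1]], D = diag(5, 6, 2), P⁻¹ = [[1, 3, -3], [0, 1, 0], [0, -1, 1]].
B³ = P·diag(125, 216, 8)·P⁻¹ = [[125, 351, -351], [0, 216, 0], [0, 208, 8]].
The requested entry is 8.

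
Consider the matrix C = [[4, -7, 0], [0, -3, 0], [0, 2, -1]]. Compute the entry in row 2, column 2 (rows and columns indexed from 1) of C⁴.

Characteristic polynomial: μ^3 - 13μ - 12 = (μ - 4)(μ + 1)(μ + 3), so the eigenvalues are -3, -1, 4.
μ=-1: eigenvector (0, 0, 1).
μ=-3: eigenvector (1, 1, -1).
μ=4: eigenvector (1, 0, 0).
P = [[0, 1, 1], [0, 1, 0], [1, -1, 0]], D = diag(-1, -3, 4), P⁻¹ = [[0, 1, 1], [0, 1, 0], [1, -1, 0]].
C⁴ = P·diag(1, 81, 256)·P⁻¹ = [[256, -175, 0], [0, 81, 0], [0, -80, 1]].
The requested entry is 81.

81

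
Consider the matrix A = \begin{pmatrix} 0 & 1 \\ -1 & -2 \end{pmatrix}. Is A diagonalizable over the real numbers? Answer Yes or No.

No

Characteristic polynomial: p(r) = r^2 + 2r + 1 = (r + 1)^2.
r = -1 has algebraic multiplicity 2; rank(A + 1I) = 1, so geometric multiplicity = 1.
Geometric multiplicity < algebraic multiplicity, so A is not diagonalizable.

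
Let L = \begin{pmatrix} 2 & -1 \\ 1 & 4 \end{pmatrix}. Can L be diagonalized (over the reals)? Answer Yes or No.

Characteristic polynomial: p(s) = s^2 - 6s + 9 = (s - 3)^2.
s = 3 has algebraic multiplicity 2; rank(L − 3I) = 1, so geometric multiplicity = 1.
Geometric multiplicity < algebraic multiplicity, so L is not diagonalizable.

No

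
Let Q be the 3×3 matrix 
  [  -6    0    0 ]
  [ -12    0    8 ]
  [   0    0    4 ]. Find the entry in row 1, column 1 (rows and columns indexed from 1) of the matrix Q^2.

36

Characteristic polynomial: t^3 + 2t^2 - 24t = t(t - 4)(t + 6), so the eigenvalues are -6, 0, 4.
t=4: eigenvector (0, 2, 1).
t=0: eigenvector (0, 1, 0).
t=-6: eigenvector (1, 2, 0).
P = [[0, 0, 1], [2, 1, 2], [1, 0, 0]], D = diag(4, 0, -6), P⁻¹ = [[0, 0, 1], [-2, 1, -2], [1, 0, 0]].
Q² = P·diag(16, 0, 36)·P⁻¹ = [[36, 0, 0], [72, 0, 32], [0, 0, 16]].
The requested entry is 36.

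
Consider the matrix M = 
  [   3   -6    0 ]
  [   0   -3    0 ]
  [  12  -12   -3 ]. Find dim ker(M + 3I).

M + 3I = [[6, -6, 0], [0, 0, 0], [12, -12, 0]].
This matrix has rank 1, so its null space has dimension 3 − 1 = 2.

2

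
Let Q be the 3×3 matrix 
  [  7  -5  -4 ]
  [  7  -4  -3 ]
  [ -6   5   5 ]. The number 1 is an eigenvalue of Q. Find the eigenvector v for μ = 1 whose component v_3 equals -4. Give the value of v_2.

Q − 1I = [[6, -5, -4], [7, -5, -3], [-6, 5, 4]].
Solving (Q − 1I)v = 0 gives the eigenspace spanned by (4, 8, -4).
With v_3 = -4, v = (4, 8, -4), so v_2 = 8.

8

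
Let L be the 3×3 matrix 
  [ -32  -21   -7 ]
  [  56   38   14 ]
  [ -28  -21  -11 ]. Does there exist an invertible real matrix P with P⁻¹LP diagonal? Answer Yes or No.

Characteristic polynomial: p(μ) = μ^3 + 5μ^2 - 8μ - 48 = (μ - 3)(μ + 4)^2.
μ = -4 has algebraic multiplicity 2; rank(L + 4I) = 1, so geometric multiplicity = 2.
Every eigenvalue has geometric = algebraic multiplicity, so L is diagonalizable.

Yes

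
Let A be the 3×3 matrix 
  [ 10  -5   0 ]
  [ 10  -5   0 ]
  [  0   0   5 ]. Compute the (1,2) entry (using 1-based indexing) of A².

-25

Characteristic polynomial: t^3 - 10t^2 + 25t = t(t - 5)^2, so the eigenvalues are 0, 5, 5.
t=0: eigenvector (1, 2, 0).
t=5: eigenvector (-1, -1, 0).
t=5: eigenvector (-1, -1, 1).
P = [[1, -1, -1], [2, -1, -1], [0, 0, 1]], D = diag(0, 5, 5), P⁻¹ = [[-1, 1, 0], [-2, 1, -1], [0, 0, 1]].
A² = P·diag(0, 25, 25)·P⁻¹ = [[50, -25, 0], [50, -25, 0], [0, 0, 25]].
The requested entry is -25.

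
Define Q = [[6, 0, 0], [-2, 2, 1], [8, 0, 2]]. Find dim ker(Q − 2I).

Q − 2I = [[4, 0, 0], [-2, 0, 1], [8, 0, 0]].
This matrix has rank 2, so its null space has dimension 3 − 2 = 1.

1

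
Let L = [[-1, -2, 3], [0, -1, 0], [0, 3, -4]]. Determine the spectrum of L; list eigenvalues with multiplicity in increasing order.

-4, -1, -1

Characteristic polynomial: p(t) = t^3 + 6t^2 + 9t + 4 = (t + 1)^2(t + 4).
Roots (with multiplicity): -4, -1, -1.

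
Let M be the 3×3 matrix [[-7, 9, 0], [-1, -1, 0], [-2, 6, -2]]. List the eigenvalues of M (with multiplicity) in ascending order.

-4, -4, -2

Characteristic polynomial: p(t) = t^3 + 10t^2 + 32t + 32 = (t + 2)(t + 4)^2.
Roots (with multiplicity): -4, -4, -2.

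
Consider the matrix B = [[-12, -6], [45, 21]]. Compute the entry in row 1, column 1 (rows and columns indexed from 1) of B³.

-918

Characteristic polynomial: μ^2 - 9μ + 18 = (μ - 6)(μ - 3), so the eigenvalues are 3, 6.
μ=6: eigenvector (1, -3).
μ=3: eigenvector (2, -5).
P = [[1, 2], [-3, -5]], D = diag(6, 3), P⁻¹ = [[-5, -2], [3, 1]].
B³ = P·diag(216, 27)·P⁻¹ = [[-918, -378], [2835, 1161]].
The requested entry is -918.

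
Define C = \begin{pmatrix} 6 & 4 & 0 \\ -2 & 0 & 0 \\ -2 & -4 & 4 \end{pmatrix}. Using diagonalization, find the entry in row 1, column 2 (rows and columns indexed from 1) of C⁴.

Characteristic polynomial: r^3 - 10r^2 + 32r - 32 = (r - 4)^2(r - 2), so the eigenvalues are 2, 4, 4.
r=4: eigenvector (-2, 1, 1).
r=4: eigenvector (-2, 1, 0).
r=2: eigenvector (-1, 1, 1).
P = [[-2, -2, -1], [1, 1, 1], [1, 0, 1]], D = diag(4, 4, 2), P⁻¹ = [[-1, -2, 1], [0, 1, -1], [1, 2, 0]].
C⁴ = P·diag(256, 256, 16)·P⁻¹ = [[496, 480, 0], [-240, -224, 0], [-240, -480, 256]].
The requested entry is 480.

480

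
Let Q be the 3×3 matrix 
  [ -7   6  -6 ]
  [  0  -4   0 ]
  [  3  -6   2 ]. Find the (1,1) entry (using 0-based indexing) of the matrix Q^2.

16

Characteristic polynomial: r^3 + 9r^2 + 24r + 16 = (r + 1)(r + 4)^2, so the eigenvalues are -4, -4, -1.
r=-4: eigenvector (2, 0, -1).
r=-4: eigenvector (2, 1, 0).
r=-1: eigenvector (-1, 0, 1).
P = [[2, 2, -1], [0, 1, 0], [-1, 0, 1]], D = diag(-4, -4, -1), P⁻¹ = [[1, -2, 1], [0, 1, 0], [1, -2, 2]].
Q² = P·diag(16, 16, 1)·P⁻¹ = [[31, -30, 30], [0, 16, 0], [-15, 30, -14]].
The requested entry is 16.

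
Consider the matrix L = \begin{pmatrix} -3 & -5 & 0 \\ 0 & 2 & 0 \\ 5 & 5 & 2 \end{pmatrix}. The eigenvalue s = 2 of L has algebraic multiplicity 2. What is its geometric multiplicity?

2

L − 2I = [[-5, -5, 0], [0, 0, 0], [5, 5, 0]].
This matrix has rank 1, so its null space has dimension 3 − 1 = 2.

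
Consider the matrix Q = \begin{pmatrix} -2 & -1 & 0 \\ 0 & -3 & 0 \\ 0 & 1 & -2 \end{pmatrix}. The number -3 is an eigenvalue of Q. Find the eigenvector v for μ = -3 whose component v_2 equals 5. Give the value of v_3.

-5

Q + 3I = [[1, -1, 0], [0, 0, 0], [0, 1, 1]].
Solving (Q + 3I)v = 0 gives the eigenspace spanned by (5, 5, -5).
With v_2 = 5, v = (5, 5, -5), so v_3 = -5.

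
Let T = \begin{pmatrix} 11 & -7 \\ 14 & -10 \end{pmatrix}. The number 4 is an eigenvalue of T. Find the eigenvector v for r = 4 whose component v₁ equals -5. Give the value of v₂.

-5

T − 4I = [[7, -7], [14, -14]].
Solving (T − 4I)v = 0 gives the eigenspace spanned by (-5, -5).
With v₁ = -5, v = (-5, -5), so v₂ = -5.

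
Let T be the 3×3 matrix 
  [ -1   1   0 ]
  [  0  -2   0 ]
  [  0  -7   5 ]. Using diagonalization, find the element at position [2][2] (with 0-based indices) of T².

25

Characteristic polynomial: s^3 - 2s^2 - 13s - 10 = (s - 5)(s + 1)(s + 2), so the eigenvalues are -2, -1, 5.
s=-2: eigenvector (-1, 1, 1).
s=-1: eigenvector (1, 0, 0).
s=5: eigenvector (0, 0, 1).
P = [[-1, 1, 0], [1, 0, 0], [1, 0, 1]], D = diag(-2, -1, 5), P⁻¹ = [[0, 1, 0], [1, 1, 0], [0, -1, 1]].
T² = P·diag(4, 1, 25)·P⁻¹ = [[1, -3, 0], [0, 4, 0], [0, -21, 25]].
The requested entry is 25.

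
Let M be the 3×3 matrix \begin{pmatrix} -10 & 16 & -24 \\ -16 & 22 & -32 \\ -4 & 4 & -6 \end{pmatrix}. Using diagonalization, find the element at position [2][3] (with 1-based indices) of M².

Characteristic polynomial: μ^3 - 6μ^2 - 4μ + 24 = (μ - 6)(μ - 2)(μ + 2), so the eigenvalues are -2, 2, 6.
μ=2: eigenvector (2, 0, -1).
μ=6: eigenvector (1, 1, 0).
μ=-2: eigenvector (1, 2, 1).
P = [[2, 1, 1], [0, 1, 2], [-1, 0, 1]], D = diag(2, 6, -2), P⁻¹ = [[1, -1, 1], [-2, 3, -4], [1, -1, 2]].
M² = P·diag(4, 36, 4)·P⁻¹ = [[-60, 96, -128], [-64, 100, -128], [0, 0, 4]].
The requested entry is -128.

-128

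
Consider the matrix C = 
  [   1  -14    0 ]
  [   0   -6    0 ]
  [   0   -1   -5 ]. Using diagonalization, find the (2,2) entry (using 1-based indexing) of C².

36

Characteristic polynomial: r^3 + 10r^2 + 19r - 30 = (r - 1)(r + 5)(r + 6), so the eigenvalues are -6, -5, 1.
r=-6: eigenvector (2, 1, 1).
r=1: eigenvector (1, 0, 0).
r=-5: eigenvector (0, 0, 1).
P = [[2, 1, 0], [1, 0, 0], [1, 0, 1]], D = diag(-6, 1, -5), P⁻¹ = [[0, 1, 0], [1, -2, 0], [0, -1, 1]].
C² = P·diag(36, 1, 25)·P⁻¹ = [[1, 70, 0], [0, 36, 0], [0, 11, 25]].
The requested entry is 36.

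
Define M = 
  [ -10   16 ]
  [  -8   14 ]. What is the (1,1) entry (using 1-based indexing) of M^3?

Characteristic polynomial: r^2 - 4r - 12 = (r - 6)(r + 2), so the eigenvalues are -2, 6.
r=6: eigenvector (1, 1).
r=-2: eigenvector (-2, -1).
P = [[1, -2], [1, -1]], D = diag(6, -2), P⁻¹ = [[-1, 2], [-1, 1]].
M³ = P·diag(216, -8)·P⁻¹ = [[-232, 448], [-224, 440]].
The requested entry is -232.

-232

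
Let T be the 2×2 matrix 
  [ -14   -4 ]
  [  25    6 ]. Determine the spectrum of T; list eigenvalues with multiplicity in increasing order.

-4, -4

Characteristic polynomial: p(r) = r^2 + 8r + 16 = (r + 4)^2.
Roots (with multiplicity): -4, -4.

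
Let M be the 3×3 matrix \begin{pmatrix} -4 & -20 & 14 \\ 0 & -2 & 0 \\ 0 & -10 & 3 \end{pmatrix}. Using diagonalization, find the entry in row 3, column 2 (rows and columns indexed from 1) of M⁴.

Characteristic polynomial: μ^3 + 3μ^2 - 10μ - 24 = (μ - 3)(μ + 2)(μ + 4), so the eigenvalues are -4, -2, 3.
μ=-4: eigenvector (1, 0, 0).
μ=3: eigenvector (2, 0, 1).
μ=-2: eigenvector (4, 1, 2).
P = [[1, 2, 4], [0, 0, 1], [0, 1, 2]], D = diag(-4, 3, -2), P⁻¹ = [[1, 0, -2], [0, -2, 1], [0, 1, 0]].
M⁴ = P·diag(256, 81, 16)·P⁻¹ = [[256, -260, -350], [0, 16, 0], [0, -130, 81]].
The requested entry is -130.

-130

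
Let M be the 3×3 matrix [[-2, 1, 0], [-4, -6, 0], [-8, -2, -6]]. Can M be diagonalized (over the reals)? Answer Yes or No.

No

Characteristic polynomial: p(λ) = λ^3 + 14λ^2 + 64λ + 96 = (λ + 4)^2(λ + 6).
λ = -4 has algebraic multiplicity 2; rank(M + 4I) = 2, so geometric multiplicity = 1.
Geometric multiplicity < algebraic multiplicity, so M is not diagonalizable.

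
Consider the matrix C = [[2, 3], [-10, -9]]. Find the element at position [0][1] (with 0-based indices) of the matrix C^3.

Characteristic polynomial: r^2 + 7r + 12 = (r + 3)(r + 4), so the eigenvalues are -4, -3.
r=-4: eigenvector (1, -2).
r=-3: eigenvector (3, -5).
P = [[1, 3], [-2, -5]], D = diag(-4, -3), P⁻¹ = [[-5, -3], [2, 1]].
C³ = P·diag(-64, -27)·P⁻¹ = [[158, 111], [-370, -249]].
The requested entry is 111.

111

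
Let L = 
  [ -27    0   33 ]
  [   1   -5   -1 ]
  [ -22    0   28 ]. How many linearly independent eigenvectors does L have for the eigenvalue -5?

1

L + 5I = [[-22, 0, 33], [1, 0, -1], [-22, 0, 33]].
This matrix has rank 2, so its null space has dimension 3 − 2 = 1.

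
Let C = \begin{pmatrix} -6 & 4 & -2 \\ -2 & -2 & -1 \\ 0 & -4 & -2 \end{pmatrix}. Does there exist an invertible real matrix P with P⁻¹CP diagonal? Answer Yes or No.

No

Characteristic polynomial: p(s) = s^3 + 10s^2 + 32s + 32 = (s + 2)(s + 4)^2.
s = -4 has algebraic multiplicity 2; rank(C + 4I) = 2, so geometric multiplicity = 1.
Geometric multiplicity < algebraic multiplicity, so C is not diagonalizable.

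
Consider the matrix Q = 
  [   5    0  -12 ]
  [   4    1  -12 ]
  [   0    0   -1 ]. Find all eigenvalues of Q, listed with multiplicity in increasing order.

-1, 1, 5

Characteristic polynomial: p(t) = t^3 - 5t^2 - t + 5 = (t - 5)(t - 1)(t + 1).
Roots (with multiplicity): -1, 1, 5.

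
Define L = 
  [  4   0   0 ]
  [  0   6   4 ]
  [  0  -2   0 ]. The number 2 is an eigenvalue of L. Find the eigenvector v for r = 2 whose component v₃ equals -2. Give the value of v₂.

L − 2I = [[2, 0, 0], [0, 4, 4], [0, -2, -2]].
Solving (L − 2I)v = 0 gives the eigenspace spanned by (0, 2, -2).
With v₃ = -2, v = (0, 2, -2), so v₂ = 2.

2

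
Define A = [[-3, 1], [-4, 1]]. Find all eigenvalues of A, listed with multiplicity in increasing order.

-1, -1

Characteristic polynomial: p(t) = t^2 + 2t + 1 = (t + 1)^2.
Roots (with multiplicity): -1, -1.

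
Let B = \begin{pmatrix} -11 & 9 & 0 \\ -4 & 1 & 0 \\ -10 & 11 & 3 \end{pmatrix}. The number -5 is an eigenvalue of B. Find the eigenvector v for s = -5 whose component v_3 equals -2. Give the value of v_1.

-6

B + 5I = [[-6, 9, 0], [-4, 6, 0], [-10, 11, 8]].
Solving (B + 5I)v = 0 gives the eigenspace spanned by (-6, -4, -2).
With v_3 = -2, v = (-6, -4, -2), so v_1 = -6.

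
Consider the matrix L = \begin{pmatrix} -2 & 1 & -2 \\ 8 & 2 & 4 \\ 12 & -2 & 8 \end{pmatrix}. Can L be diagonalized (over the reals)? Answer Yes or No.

No

Characteristic polynomial: p(s) = s^3 - 8s^2 + 20s - 16 = (s - 4)(s - 2)^2.
s = 2 has algebraic multiplicity 2; rank(L − 2I) = 2, so geometric multiplicity = 1.
Geometric multiplicity < algebraic multiplicity, so L is not diagonalizable.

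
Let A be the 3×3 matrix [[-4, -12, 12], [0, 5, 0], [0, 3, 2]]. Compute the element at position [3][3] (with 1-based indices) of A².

Characteristic polynomial: s^3 - 3s^2 - 18s + 40 = (s - 5)(s - 2)(s + 4), so the eigenvalues are -4, 2, 5.
s=-4: eigenvector (1, 0, 0).
s=5: eigenvector (0, 1, 1).
s=2: eigenvector (2, 0, 1).
P = [[1, 0, 2], [0, 1, 0], [0, 1, 1]], D = diag(-4, 5, 2), P⁻¹ = [[1, 2, -2], [0, 1, 0], [0, -1, 1]].
A² = P·diag(16, 25, 4)·P⁻¹ = [[16, 24, -24], [0, 25, 0], [0, 21, 4]].
The requested entry is 4.

4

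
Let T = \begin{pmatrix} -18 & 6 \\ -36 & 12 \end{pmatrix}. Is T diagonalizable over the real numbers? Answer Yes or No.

Characteristic polynomial: p(λ) = λ^2 + 6λ = λ(λ + 6).
All 2 eigenvalues are distinct, so T is diagonalizable.

Yes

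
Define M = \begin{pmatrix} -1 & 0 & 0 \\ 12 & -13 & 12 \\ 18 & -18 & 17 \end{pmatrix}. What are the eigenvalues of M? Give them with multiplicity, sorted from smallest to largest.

Characteristic polynomial: p(λ) = λ^3 - 3λ^2 - 9λ - 5 = (λ - 5)(λ + 1)^2.
Roots (with multiplicity): -1, -1, 5.

-1, -1, 5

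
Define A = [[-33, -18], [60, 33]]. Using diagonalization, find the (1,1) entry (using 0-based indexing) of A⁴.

81

Characteristic polynomial: r^2 - 9 = (r - 3)(r + 3), so the eigenvalues are -3, 3.
r=-3: eigenvector (3, -5).
r=3: eigenvector (1, -2).
P = [[3, 1], [-5, -2]], D = diag(-3, 3), P⁻¹ = [[2, 1], [-5, -3]].
A⁴ = P·diag(81, 81)·P⁻¹ = [[81, 0], [0, 81]].
The requested entry is 81.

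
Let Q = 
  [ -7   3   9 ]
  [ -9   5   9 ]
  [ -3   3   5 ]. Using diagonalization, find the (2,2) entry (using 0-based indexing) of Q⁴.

625

Characteristic polynomial: r^3 - 3r^2 - 18r + 40 = (r - 5)(r - 2)(r + 4), so the eigenvalues are -4, 2, 5.
r=5: eigenvector (1, 1, 1).
r=2: eigenvector (1, 0, 1).
r=-4: eigenvector (-1, -1, 0).
P = [[1, 1, -1], [1, 0, -1], [1, 1, 0]], D = diag(5, 2, -4), P⁻¹ = [[-1, 1, 1], [1, -1, 0], [-1, 0, 1]].
Q⁴ = P·diag(625, 16, 256)·P⁻¹ = [[-353, 609, 369], [-369, 625, 369], [-609, 609, 625]].
The requested entry is 625.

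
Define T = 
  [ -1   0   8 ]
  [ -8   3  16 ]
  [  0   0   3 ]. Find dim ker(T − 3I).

T − 3I = [[-4, 0, 8], [-8, 0, 16], [0, 0, 0]].
This matrix has rank 1, so its null space has dimension 3 − 1 = 2.

2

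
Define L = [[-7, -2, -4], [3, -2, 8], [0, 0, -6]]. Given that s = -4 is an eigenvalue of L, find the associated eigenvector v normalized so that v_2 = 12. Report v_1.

L + 4I = [[-3, -2, -4], [3, 2, 8], [0, 0, -2]].
Solving (L + 4I)v = 0 gives the eigenspace spanned by (-8, 12, 0).
With v_2 = 12, v = (-8, 12, 0), so v_1 = -8.

-8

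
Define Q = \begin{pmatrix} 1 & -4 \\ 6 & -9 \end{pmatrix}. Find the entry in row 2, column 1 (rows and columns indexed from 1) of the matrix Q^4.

Characteristic polynomial: λ^2 + 8λ + 15 = (λ + 3)(λ + 5), so the eigenvalues are -5, -3.
λ=-5: eigenvector (-2, -3).
λ=-3: eigenvector (-1, -1).
P = [[-2, -1], [-3, -1]], D = diag(-5, -3), P⁻¹ = [[1, -1], [-3, 2]].
Q⁴ = P·diag(625, 81)·P⁻¹ = [[-1007, 1088], [-1632, 1713]].
The requested entry is -1632.

-1632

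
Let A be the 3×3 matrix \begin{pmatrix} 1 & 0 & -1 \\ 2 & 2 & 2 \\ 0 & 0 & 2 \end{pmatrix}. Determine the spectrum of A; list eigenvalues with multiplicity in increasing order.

Characteristic polynomial: p(s) = s^3 - 5s^2 + 8s - 4 = (s - 2)^2(s - 1).
Roots (with multiplicity): 1, 2, 2.

1, 2, 2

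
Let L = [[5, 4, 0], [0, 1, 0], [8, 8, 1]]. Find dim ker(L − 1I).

L − 1I = [[4, 4, 0], [0, 0, 0], [8, 8, 0]].
This matrix has rank 1, so its null space has dimension 3 − 1 = 2.

2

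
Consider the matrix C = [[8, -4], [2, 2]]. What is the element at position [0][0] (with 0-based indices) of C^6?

Characteristic polynomial: r^2 - 10r + 24 = (r - 6)(r - 4), so the eigenvalues are 4, 6.
r=6: eigenvector (2, 1).
r=4: eigenvector (1, 1).
P = [[2, 1], [1, 1]], D = diag(6, 4), P⁻¹ = [[1, -1], [-1, 2]].
C⁶ = P·diag(46656, 4096)·P⁻¹ = [[89216, -85120], [42560, -38464]].
The requested entry is 89216.

89216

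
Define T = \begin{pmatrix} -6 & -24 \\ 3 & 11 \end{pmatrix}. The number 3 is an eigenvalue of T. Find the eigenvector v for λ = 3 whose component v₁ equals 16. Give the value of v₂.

T − 3I = [[-9, -24], [3, 8]].
Solving (T − 3I)v = 0 gives the eigenspace spanned by (16, -6).
With v₁ = 16, v = (16, -6), so v₂ = -6.

-6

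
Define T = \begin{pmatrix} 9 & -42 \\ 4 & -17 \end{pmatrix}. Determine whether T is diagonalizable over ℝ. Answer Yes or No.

Yes

Characteristic polynomial: p(λ) = λ^2 + 8λ + 15 = (λ + 3)(λ + 5).
All 2 eigenvalues are distinct, so T is diagonalizable.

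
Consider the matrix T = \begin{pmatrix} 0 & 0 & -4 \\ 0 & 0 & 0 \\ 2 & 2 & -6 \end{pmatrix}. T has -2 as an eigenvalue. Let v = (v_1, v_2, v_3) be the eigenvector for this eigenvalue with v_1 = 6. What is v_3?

3

T + 2I = [[2, 0, -4], [0, 2, 0], [2, 2, -4]].
Solving (T + 2I)v = 0 gives the eigenspace spanned by (6, 0, 3).
With v_1 = 6, v = (6, 0, 3), so v_3 = 3.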